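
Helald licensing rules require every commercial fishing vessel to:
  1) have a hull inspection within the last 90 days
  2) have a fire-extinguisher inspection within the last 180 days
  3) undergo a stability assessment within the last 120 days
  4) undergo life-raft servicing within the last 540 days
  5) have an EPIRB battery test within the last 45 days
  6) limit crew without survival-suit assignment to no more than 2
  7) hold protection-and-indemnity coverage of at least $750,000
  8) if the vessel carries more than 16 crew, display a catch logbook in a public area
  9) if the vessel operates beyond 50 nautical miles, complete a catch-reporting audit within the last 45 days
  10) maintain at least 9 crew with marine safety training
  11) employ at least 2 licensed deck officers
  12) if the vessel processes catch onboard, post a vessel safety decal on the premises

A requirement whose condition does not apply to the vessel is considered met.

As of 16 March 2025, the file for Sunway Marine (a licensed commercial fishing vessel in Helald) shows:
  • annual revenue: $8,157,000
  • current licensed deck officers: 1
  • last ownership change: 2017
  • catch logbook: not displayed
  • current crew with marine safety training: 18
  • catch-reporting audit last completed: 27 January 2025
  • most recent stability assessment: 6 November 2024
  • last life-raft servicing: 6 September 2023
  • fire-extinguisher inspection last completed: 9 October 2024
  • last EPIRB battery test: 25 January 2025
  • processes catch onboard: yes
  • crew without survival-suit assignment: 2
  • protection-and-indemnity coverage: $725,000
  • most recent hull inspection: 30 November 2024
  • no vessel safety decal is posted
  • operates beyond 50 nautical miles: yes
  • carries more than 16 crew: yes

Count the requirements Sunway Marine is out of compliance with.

1. hull inspection 106 days ago vs limit 90 → not met
2. fire-extinguisher inspection 158 days ago vs limit 180 → met
3. stability assessment 130 days ago vs limit 120 → not met
4. life-raft servicing 557 days ago vs limit 540 → not met
5. EPIRB battery test 50 days ago vs limit 45 → not met
6. crew without survival-suit assignment 2 ≤ 2 → met
7. protection-and-indemnity coverage $725,000 < $750,000 → not met
8. condition 'carries more than 16 crew' holds; catch logbook absent → not met
9. condition 'operates beyond 50 nautical miles' holds; catch-reporting audit 48 days ago vs limit 45 → not met
10. crew with marine safety training 18 ≥ 9 → met
11. licensed deck officers 1 < 2 → not met
12. condition 'processes catch onboard' holds; vessel safety decal absent → not met
Not met: 9 of 12

9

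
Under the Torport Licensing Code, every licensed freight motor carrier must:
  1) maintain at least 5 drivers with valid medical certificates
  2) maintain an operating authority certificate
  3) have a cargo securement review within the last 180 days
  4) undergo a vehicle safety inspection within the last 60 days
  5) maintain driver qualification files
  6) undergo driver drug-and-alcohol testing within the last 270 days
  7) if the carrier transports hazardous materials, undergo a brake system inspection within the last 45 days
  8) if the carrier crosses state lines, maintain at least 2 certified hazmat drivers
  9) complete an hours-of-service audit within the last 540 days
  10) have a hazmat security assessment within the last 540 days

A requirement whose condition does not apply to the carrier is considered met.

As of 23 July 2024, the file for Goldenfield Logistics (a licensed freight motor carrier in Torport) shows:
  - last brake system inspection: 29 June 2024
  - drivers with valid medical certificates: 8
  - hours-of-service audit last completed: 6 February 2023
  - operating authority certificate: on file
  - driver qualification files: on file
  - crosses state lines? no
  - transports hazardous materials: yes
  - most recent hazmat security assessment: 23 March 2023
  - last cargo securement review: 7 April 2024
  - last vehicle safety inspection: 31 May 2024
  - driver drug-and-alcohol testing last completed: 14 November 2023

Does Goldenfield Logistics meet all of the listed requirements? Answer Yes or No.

Yes

1. drivers with valid medical certificates 8 ≥ 5 → met
2. operating authority certificate present → met
3. cargo securement review 107 days ago vs limit 180 → met
4. vehicle safety inspection 53 days ago vs limit 60 → met
5. driver qualification files present → met
6. driver drug-and-alcohol testing 252 days ago vs limit 270 → met
7. condition 'transports hazardous materials' holds; brake system inspection 24 days ago vs limit 45 → met
8. condition 'crosses state lines' does not hold → requirement n/a → met
9. hours-of-service audit 533 days ago vs limit 540 → met
10. hazmat security assessment 488 days ago vs limit 540 → met
All met.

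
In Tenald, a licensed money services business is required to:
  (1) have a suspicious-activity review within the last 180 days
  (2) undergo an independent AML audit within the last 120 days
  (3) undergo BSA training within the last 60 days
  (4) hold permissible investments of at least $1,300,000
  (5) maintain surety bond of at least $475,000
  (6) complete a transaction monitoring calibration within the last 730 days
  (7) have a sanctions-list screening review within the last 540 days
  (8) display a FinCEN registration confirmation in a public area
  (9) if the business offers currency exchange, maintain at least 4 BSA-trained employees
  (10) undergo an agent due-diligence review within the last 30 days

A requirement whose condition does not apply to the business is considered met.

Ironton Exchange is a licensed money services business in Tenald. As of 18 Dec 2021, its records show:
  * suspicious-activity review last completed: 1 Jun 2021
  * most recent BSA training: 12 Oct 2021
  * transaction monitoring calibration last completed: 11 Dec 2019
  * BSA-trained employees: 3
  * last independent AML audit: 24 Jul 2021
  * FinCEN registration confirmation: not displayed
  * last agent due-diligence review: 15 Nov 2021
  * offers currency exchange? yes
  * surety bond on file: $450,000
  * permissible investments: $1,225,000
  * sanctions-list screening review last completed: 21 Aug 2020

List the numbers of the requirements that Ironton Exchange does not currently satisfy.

1, 2, 3, 4, 5, 6, 8, 9, 10

1. suspicious-activity review 200 days ago vs limit 180 → not met
2. independent AML audit 147 days ago vs limit 120 → not met
3. BSA training 67 days ago vs limit 60 → not met
4. permissible investments $1,225,000 < $1,300,000 → not met
5. surety bond $450,000 < $475,000 → not met
6. transaction monitoring calibration 738 days ago vs limit 730 → not met
7. sanctions-list screening review 484 days ago vs limit 540 → met
8. FinCEN registration confirmation absent → not met
9. condition 'offers currency exchange' holds; BSA-trained employees 3 < 4 → not met
10. agent due-diligence review 33 days ago vs limit 30 → not met
Not met: 1, 2, 3, 4, 5, 6, 8, 9, 10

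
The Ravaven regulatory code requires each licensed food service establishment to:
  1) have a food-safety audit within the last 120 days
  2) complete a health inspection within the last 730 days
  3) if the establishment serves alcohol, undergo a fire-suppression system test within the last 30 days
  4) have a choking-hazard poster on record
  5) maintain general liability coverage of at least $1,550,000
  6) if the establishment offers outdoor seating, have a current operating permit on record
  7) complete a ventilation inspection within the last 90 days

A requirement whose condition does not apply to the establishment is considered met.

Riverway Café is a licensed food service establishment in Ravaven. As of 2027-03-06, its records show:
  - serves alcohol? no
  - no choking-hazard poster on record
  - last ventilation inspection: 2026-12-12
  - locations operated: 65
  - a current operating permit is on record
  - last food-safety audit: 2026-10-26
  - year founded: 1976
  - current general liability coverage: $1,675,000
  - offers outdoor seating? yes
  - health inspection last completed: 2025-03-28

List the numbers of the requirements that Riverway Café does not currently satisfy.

1, 4

1. food-safety audit 131 days ago vs limit 120 → not met
2. health inspection 708 days ago vs limit 730 → met
3. condition 'serves alcohol' does not hold → requirement n/a → met
4. choking-hazard poster absent → not met
5. general liability coverage $1,675,000 ≥ $1,550,000 → met
6. condition 'offers outdoor seating' holds; current operating permit present → met
7. ventilation inspection 84 days ago vs limit 90 → met
Not met: 1, 4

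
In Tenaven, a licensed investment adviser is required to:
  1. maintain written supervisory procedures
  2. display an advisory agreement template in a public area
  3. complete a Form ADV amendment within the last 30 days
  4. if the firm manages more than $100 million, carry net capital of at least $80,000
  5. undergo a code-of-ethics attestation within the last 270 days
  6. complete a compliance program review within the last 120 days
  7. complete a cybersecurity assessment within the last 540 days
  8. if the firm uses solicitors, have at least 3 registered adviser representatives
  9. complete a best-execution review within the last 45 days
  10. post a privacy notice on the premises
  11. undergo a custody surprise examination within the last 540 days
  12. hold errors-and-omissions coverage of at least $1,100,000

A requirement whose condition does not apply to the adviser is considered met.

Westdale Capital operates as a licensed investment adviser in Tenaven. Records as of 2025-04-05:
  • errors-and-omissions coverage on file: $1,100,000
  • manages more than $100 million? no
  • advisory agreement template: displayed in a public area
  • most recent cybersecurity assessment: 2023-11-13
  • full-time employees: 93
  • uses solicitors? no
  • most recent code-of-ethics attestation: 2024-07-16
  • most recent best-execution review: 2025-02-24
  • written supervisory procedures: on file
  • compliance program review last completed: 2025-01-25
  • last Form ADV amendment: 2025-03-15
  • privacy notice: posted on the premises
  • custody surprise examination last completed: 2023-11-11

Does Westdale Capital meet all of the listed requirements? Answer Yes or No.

1. written supervisory procedures present → met
2. advisory agreement template present → met
3. Form ADV amendment 21 days ago vs limit 30 → met
4. condition 'manages more than $100 million' does not hold → requirement n/a → met
5. code-of-ethics attestation 263 days ago vs limit 270 → met
6. compliance program review 70 days ago vs limit 120 → met
7. cybersecurity assessment 509 days ago vs limit 540 → met
8. condition 'uses solicitors' does not hold → requirement n/a → met
9. best-execution review 40 days ago vs limit 45 → met
10. privacy notice present → met
11. custody surprise examination 511 days ago vs limit 540 → met
12. errors-and-omissions coverage $1,100,000 ≥ $1,100,000 → met
All met.

Yes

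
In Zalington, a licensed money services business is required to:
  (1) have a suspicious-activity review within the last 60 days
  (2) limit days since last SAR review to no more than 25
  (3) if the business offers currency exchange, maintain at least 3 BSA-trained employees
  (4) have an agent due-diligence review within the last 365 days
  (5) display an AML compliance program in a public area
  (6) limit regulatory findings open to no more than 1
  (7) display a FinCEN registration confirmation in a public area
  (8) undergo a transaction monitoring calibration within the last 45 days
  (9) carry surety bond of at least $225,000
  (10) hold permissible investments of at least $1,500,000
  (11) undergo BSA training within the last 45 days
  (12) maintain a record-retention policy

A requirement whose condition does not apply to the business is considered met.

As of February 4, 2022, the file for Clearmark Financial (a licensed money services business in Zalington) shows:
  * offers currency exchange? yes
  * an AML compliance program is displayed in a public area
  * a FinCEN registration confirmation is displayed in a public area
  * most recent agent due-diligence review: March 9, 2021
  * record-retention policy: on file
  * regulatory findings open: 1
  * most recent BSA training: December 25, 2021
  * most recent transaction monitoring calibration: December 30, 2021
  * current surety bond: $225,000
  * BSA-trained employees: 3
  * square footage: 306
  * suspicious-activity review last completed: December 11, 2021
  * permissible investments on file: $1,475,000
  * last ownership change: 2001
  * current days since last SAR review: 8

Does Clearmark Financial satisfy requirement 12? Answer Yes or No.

Yes

12. record-retention policy present → met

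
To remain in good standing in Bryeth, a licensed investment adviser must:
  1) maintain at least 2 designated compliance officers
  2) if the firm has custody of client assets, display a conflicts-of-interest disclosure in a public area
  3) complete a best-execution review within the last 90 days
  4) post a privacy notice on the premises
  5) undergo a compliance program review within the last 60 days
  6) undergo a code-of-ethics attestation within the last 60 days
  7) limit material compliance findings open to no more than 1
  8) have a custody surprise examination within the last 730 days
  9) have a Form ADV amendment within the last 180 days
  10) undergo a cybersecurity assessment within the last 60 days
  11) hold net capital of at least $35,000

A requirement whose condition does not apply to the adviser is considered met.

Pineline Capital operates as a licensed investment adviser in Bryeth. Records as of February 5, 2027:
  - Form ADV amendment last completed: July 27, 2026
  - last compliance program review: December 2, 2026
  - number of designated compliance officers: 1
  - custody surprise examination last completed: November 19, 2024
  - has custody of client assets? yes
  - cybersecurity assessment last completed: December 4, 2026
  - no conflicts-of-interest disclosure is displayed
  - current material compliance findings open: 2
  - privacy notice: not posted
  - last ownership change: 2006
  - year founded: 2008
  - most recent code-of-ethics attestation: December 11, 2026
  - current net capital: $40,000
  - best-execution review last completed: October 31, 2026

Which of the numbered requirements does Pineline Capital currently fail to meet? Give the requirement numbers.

1. designated compliance officers 1 < 2 → not met
2. condition 'has custody of client assets' holds; conflicts-of-interest disclosure absent → not met
3. best-execution review 97 days ago vs limit 90 → not met
4. privacy notice absent → not met
5. compliance program review 65 days ago vs limit 60 → not met
6. code-of-ethics attestation 56 days ago vs limit 60 → met
7. material compliance findings open 2 > 1 → not met
8. custody surprise examination 808 days ago vs limit 730 → not met
9. Form ADV amendment 193 days ago vs limit 180 → not met
10. cybersecurity assessment 63 days ago vs limit 60 → not met
11. net capital $40,000 ≥ $35,000 → met
Not met: 1, 2, 3, 4, 5, 7, 8, 9, 10

1, 2, 3, 4, 5, 7, 8, 9, 10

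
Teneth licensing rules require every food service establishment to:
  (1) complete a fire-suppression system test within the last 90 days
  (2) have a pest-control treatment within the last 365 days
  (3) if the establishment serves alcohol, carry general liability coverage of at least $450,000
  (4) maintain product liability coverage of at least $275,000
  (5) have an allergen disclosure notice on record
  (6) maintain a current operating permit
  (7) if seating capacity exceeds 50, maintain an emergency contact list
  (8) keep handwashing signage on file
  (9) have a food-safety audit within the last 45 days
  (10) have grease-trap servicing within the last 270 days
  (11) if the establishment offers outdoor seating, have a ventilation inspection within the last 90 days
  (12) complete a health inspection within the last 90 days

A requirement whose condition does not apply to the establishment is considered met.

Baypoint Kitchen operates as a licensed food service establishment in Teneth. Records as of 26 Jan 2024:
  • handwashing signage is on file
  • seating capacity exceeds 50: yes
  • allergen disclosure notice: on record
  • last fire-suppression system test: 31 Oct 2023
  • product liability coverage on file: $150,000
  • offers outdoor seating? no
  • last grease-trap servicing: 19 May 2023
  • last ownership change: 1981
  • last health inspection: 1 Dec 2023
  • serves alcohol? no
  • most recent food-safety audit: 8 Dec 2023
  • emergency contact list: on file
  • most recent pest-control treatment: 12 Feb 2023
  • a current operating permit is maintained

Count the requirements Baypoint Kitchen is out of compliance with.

1. fire-suppression system test 87 days ago vs limit 90 → met
2. pest-control treatment 348 days ago vs limit 365 → met
3. condition 'serves alcohol' does not hold → requirement n/a → met
4. product liability coverage $150,000 < $275,000 → not met
5. allergen disclosure notice present → met
6. current operating permit present → met
7. condition 'seating capacity exceeds 50' holds; emergency contact list present → met
8. handwashing signage present → met
9. food-safety audit 49 days ago vs limit 45 → not met
10. grease-trap servicing 252 days ago vs limit 270 → met
11. condition 'offers outdoor seating' does not hold → requirement n/a → met
12. health inspection 56 days ago vs limit 90 → met
Not met: 2 of 12

2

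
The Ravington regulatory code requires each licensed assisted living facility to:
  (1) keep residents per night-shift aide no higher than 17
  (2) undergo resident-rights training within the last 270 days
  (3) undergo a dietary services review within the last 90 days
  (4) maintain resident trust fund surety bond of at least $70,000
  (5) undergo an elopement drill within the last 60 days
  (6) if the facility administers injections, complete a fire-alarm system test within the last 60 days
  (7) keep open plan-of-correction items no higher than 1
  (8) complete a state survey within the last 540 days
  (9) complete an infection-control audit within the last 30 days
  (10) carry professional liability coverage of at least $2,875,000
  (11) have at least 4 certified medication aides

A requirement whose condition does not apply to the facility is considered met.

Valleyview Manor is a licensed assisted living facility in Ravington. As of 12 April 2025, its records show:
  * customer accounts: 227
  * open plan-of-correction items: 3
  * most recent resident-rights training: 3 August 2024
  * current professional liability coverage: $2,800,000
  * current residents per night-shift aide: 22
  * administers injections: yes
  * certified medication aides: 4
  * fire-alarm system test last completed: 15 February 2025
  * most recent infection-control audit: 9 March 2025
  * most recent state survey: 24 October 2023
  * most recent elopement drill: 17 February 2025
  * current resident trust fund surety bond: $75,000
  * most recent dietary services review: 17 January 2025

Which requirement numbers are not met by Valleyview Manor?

1, 7, 9, 10

1. residents per night-shift aide 22 > 17 → not met
2. resident-rights training 252 days ago vs limit 270 → met
3. dietary services review 85 days ago vs limit 90 → met
4. resident trust fund surety bond $75,000 ≥ $70,000 → met
5. elopement drill 54 days ago vs limit 60 → met
6. condition 'administers injections' holds; fire-alarm system test 56 days ago vs limit 60 → met
7. open plan-of-correction items 3 > 1 → not met
8. state survey 536 days ago vs limit 540 → met
9. infection-control audit 34 days ago vs limit 30 → not met
10. professional liability coverage $2,800,000 < $2,875,000 → not met
11. certified medication aides 4 ≥ 4 → met
Not met: 1, 7, 9, 10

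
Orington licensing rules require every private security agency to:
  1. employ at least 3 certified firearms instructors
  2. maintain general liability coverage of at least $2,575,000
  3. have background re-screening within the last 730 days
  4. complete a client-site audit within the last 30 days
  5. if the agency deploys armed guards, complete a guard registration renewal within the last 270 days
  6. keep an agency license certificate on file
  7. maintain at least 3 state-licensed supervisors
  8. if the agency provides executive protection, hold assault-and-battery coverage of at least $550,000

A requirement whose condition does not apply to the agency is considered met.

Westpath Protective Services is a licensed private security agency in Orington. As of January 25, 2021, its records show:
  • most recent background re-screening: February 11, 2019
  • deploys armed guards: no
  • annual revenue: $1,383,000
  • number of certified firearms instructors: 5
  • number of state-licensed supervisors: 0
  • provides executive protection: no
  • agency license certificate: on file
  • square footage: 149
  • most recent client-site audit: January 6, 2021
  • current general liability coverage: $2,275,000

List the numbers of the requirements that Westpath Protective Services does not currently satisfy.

1. certified firearms instructors 5 ≥ 3 → met
2. general liability coverage $2,275,000 < $2,575,000 → not met
3. background re-screening 714 days ago vs limit 730 → met
4. client-site audit 19 days ago vs limit 30 → met
5. condition 'deploys armed guards' does not hold → requirement n/a → met
6. agency license certificate present → met
7. state-licensed supervisors 0 < 3 → not met
8. condition 'provides executive protection' does not hold → requirement n/a → met
Not met: 2, 7

2, 7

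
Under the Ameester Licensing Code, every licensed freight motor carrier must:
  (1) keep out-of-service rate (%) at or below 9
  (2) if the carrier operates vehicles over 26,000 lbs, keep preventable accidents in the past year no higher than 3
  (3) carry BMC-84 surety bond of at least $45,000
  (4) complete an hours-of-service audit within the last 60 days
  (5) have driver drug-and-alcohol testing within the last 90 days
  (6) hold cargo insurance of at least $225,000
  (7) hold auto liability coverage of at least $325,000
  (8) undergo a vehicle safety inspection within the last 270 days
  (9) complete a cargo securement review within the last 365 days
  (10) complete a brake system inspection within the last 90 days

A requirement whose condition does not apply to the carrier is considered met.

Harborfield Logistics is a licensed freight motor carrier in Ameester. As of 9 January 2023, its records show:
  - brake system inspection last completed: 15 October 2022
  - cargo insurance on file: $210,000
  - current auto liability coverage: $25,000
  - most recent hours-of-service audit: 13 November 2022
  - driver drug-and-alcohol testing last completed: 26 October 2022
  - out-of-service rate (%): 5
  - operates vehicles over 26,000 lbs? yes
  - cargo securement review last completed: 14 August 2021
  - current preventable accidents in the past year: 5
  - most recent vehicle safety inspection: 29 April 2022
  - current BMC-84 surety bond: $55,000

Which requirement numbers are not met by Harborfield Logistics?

2, 6, 7, 9

1. out-of-service rate (%) 5 ≤ 9 → met
2. condition 'operates vehicles over 26,000 lbs' holds; preventable accidents in the past year 5 > 3 → not met
3. BMC-84 surety bond $55,000 ≥ $45,000 → met
4. hours-of-service audit 57 days ago vs limit 60 → met
5. driver drug-and-alcohol testing 75 days ago vs limit 90 → met
6. cargo insurance $210,000 < $225,000 → not met
7. auto liability coverage $25,000 < $325,000 → not met
8. vehicle safety inspection 255 days ago vs limit 270 → met
9. cargo securement review 513 days ago vs limit 365 → not met
10. brake system inspection 86 days ago vs limit 90 → met
Not met: 2, 6, 7, 9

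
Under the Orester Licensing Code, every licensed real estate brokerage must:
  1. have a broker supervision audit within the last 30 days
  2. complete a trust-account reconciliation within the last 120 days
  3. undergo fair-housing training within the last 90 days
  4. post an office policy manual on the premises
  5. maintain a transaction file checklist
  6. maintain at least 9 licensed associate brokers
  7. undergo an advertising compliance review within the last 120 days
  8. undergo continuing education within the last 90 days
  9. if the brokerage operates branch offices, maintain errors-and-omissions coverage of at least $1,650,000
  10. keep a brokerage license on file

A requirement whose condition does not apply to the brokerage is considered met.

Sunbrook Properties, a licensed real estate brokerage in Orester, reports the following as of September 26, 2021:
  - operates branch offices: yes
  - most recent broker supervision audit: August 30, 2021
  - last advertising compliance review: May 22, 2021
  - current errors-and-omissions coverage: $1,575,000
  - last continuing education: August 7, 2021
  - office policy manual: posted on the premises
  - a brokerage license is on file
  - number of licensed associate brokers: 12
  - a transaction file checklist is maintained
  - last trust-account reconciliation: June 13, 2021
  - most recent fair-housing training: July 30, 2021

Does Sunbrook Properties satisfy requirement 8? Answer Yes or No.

8. continuing education 50 days ago vs limit 90 → met

Yes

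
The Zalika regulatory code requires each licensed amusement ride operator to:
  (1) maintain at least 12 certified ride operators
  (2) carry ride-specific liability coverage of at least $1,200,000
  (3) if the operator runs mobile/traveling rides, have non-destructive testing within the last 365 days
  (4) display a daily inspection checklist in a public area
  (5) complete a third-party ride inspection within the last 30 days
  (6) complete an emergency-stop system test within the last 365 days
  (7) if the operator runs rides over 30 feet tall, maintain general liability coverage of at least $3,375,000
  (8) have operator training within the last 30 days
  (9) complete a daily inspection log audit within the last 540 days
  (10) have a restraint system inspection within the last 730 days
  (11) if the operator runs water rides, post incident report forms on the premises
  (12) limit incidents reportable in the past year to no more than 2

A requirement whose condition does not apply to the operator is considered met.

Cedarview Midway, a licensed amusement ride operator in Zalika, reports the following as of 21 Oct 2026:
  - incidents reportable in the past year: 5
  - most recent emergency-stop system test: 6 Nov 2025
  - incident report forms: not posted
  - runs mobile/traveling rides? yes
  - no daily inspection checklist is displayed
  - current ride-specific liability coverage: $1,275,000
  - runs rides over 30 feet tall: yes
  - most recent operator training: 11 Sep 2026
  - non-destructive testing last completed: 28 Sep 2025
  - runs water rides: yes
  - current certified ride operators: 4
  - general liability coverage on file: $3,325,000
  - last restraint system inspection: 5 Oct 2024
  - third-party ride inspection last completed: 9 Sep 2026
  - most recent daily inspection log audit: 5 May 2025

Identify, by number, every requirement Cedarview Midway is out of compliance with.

1, 3, 4, 5, 7, 8, 10, 11, 12

1. certified ride operators 4 < 12 → not met
2. ride-specific liability coverage $1,275,000 ≥ $1,200,000 → met
3. condition 'runs mobile/traveling rides' holds; non-destructive testing 388 days ago vs limit 365 → not met
4. daily inspection checklist absent → not met
5. third-party ride inspection 42 days ago vs limit 30 → not met
6. emergency-stop system test 349 days ago vs limit 365 → met
7. condition 'runs rides over 30 feet tall' holds; general liability coverage $3,325,000 < $3,375,000 → not met
8. operator training 40 days ago vs limit 30 → not met
9. daily inspection log audit 534 days ago vs limit 540 → met
10. restraint system inspection 746 days ago vs limit 730 → not met
11. condition 'runs water rides' holds; incident report forms absent → not met
12. incidents reportable in the past year 5 > 2 → not met
Not met: 1, 3, 4, 5, 7, 8, 10, 11, 12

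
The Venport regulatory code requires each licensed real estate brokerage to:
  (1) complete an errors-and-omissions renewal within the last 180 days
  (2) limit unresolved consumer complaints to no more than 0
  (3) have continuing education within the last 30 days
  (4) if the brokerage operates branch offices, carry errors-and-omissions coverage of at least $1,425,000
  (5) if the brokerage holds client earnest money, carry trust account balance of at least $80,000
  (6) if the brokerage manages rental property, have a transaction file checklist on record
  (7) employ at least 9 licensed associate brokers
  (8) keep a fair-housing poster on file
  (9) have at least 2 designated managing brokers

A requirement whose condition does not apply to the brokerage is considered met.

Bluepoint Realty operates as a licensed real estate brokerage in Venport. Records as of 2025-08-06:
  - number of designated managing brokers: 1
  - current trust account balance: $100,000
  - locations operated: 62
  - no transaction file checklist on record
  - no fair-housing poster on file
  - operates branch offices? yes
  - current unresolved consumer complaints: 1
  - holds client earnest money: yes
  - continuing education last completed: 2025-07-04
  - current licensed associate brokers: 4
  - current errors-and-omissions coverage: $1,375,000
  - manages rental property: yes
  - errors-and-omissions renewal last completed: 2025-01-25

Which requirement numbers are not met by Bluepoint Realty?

1, 2, 3, 4, 6, 7, 8, 9

1. errors-and-omissions renewal 193 days ago vs limit 180 → not met
2. unresolved consumer complaints 1 > 0 → not met
3. continuing education 33 days ago vs limit 30 → not met
4. condition 'operates branch offices' holds; errors-and-omissions coverage $1,375,000 < $1,425,000 → not met
5. condition 'holds client earnest money' holds; trust account balance $100,000 ≥ $80,000 → met
6. condition 'manages rental property' holds; transaction file checklist absent → not met
7. licensed associate brokers 4 < 9 → not met
8. fair-housing poster absent → not met
9. designated managing brokers 1 < 2 → not met
Not met: 1, 2, 3, 4, 6, 7, 8, 9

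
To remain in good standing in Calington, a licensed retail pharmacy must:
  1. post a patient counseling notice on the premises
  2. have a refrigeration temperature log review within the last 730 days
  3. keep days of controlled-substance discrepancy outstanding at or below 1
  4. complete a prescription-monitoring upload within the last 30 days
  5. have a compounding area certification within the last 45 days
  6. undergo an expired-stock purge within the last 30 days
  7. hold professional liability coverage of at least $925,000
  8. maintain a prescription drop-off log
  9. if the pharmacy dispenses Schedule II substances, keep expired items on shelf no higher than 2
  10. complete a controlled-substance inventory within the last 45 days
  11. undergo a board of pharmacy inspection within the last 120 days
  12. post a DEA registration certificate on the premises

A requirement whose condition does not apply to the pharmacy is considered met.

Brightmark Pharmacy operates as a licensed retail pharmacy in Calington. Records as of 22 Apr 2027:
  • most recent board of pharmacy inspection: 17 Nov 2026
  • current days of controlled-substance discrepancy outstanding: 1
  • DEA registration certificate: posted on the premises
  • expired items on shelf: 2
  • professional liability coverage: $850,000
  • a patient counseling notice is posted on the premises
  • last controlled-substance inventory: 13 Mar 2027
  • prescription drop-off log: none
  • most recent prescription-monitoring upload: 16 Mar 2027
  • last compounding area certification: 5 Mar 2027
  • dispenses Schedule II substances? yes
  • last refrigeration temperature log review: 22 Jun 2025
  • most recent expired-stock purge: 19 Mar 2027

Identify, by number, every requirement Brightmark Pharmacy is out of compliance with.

4, 5, 6, 7, 8, 11

1. patient counseling notice present → met
2. refrigeration temperature log review 669 days ago vs limit 730 → met
3. days of controlled-substance discrepancy outstanding 1 ≤ 1 → met
4. prescription-monitoring upload 37 days ago vs limit 30 → not met
5. compounding area certification 48 days ago vs limit 45 → not met
6. expired-stock purge 34 days ago vs limit 30 → not met
7. professional liability coverage $850,000 < $925,000 → not met
8. prescription drop-off log absent → not met
9. condition 'dispenses Schedule II substances' holds; expired items on shelf 2 ≤ 2 → met
10. controlled-substance inventory 40 days ago vs limit 45 → met
11. board of pharmacy inspection 156 days ago vs limit 120 → not met
12. DEA registration certificate present → met
Not met: 4, 5, 6, 7, 8, 11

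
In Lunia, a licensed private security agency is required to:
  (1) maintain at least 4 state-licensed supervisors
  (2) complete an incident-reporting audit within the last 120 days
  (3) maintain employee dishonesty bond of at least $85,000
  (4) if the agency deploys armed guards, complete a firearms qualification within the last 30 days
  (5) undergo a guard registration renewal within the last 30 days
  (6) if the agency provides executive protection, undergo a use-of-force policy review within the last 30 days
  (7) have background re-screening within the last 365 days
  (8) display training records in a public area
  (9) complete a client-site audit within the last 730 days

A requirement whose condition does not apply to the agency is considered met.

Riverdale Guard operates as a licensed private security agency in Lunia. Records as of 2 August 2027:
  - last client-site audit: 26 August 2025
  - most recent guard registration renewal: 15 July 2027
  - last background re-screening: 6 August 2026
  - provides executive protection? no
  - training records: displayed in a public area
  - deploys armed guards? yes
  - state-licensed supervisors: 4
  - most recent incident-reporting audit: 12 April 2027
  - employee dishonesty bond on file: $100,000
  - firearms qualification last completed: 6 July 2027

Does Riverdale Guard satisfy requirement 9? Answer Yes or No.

9. client-site audit 706 days ago vs limit 730 → met

Yes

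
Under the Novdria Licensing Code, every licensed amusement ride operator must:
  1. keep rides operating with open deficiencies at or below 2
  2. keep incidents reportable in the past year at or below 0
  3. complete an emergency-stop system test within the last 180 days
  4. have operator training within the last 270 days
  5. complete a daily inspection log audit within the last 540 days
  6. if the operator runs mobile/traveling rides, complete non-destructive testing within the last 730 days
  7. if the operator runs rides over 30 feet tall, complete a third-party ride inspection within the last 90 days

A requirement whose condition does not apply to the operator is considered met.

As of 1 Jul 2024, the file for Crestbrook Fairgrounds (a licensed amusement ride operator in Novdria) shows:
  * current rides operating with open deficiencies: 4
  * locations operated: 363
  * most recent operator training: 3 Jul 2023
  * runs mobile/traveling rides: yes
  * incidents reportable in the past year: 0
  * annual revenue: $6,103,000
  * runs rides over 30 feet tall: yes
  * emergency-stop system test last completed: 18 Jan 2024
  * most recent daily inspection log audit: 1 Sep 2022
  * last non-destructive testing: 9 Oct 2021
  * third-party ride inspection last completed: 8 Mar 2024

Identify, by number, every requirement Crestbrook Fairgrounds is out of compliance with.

1. rides operating with open deficiencies 4 > 2 → not met
2. incidents reportable in the past year 0 ≤ 0 → met
3. emergency-stop system test 165 days ago vs limit 180 → met
4. operator training 364 days ago vs limit 270 → not met
5. daily inspection log audit 669 days ago vs limit 540 → not met
6. condition 'runs mobile/traveling rides' holds; non-destructive testing 996 days ago vs limit 730 → not met
7. condition 'runs rides over 30 feet tall' holds; third-party ride inspection 115 days ago vs limit 90 → not met
Not met: 1, 4, 5, 6, 7

1, 4, 5, 6, 7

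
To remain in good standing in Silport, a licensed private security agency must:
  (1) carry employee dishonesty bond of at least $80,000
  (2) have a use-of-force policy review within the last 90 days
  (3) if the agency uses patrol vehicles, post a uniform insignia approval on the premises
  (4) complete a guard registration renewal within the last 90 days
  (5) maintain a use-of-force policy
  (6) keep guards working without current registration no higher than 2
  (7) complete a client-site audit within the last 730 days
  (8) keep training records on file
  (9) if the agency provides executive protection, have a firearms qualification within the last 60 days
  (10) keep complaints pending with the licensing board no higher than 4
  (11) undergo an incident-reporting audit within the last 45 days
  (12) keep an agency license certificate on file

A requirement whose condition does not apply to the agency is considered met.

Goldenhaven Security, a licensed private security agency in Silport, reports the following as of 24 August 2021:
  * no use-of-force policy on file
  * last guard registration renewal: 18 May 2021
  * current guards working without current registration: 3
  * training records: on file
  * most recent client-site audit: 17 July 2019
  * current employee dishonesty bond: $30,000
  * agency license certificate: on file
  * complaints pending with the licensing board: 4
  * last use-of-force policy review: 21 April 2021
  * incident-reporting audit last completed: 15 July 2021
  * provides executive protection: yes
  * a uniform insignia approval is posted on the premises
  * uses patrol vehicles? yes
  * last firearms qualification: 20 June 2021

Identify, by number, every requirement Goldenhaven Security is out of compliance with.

1. employee dishonesty bond $30,000 < $80,000 → not met
2. use-of-force policy review 125 days ago vs limit 90 → not met
3. condition 'uses patrol vehicles' holds; uniform insignia approval present → met
4. guard registration renewal 98 days ago vs limit 90 → not met
5. use-of-force policy absent → not met
6. guards working without current registration 3 > 2 → not met
7. client-site audit 769 days ago vs limit 730 → not met
8. training records present → met
9. condition 'provides executive protection' holds; firearms qualification 65 days ago vs limit 60 → not met
10. complaints pending with the licensing board 4 ≤ 4 → met
11. incident-reporting audit 40 days ago vs limit 45 → met
12. agency license certificate present → met
Not met: 1, 2, 4, 5, 6, 7, 9

1, 2, 4, 5, 6, 7, 9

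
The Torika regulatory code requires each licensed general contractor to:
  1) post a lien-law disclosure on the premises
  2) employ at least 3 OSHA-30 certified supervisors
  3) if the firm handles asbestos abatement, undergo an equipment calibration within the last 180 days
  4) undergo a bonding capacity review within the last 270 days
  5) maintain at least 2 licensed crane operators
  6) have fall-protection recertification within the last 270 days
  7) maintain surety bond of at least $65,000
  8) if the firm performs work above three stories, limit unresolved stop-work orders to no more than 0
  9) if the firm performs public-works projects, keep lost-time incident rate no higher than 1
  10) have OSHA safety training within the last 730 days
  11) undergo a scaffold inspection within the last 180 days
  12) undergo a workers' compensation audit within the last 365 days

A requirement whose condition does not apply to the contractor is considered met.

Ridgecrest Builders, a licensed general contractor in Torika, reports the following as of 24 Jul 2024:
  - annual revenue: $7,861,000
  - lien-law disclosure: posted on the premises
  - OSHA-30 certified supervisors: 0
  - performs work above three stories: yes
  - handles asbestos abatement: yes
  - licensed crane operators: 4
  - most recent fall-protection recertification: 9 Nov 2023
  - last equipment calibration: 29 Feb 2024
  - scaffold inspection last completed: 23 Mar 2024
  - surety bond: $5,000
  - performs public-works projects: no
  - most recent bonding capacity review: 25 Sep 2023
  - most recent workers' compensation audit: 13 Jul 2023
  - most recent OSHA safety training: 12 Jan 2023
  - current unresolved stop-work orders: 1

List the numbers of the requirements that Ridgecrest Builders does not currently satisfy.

1. lien-law disclosure present → met
2. OSHA-30 certified supervisors 0 < 3 → not met
3. condition 'handles asbestos abatement' holds; equipment calibration 146 days ago vs limit 180 → met
4. bonding capacity review 303 days ago vs limit 270 → not met
5. licensed crane operators 4 ≥ 2 → met
6. fall-protection recertification 258 days ago vs limit 270 → met
7. surety bond $5,000 < $65,000 → not met
8. condition 'performs work above three stories' holds; unresolved stop-work orders 1 > 0 → not met
9. condition 'performs public-works projects' does not hold → requirement n/a → met
10. OSHA safety training 559 days ago vs limit 730 → met
11. scaffold inspection 123 days ago vs limit 180 → met
12. workers' compensation audit 377 days ago vs limit 365 → not met
Not met: 2, 4, 7, 8, 12

2, 4, 7, 8, 12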